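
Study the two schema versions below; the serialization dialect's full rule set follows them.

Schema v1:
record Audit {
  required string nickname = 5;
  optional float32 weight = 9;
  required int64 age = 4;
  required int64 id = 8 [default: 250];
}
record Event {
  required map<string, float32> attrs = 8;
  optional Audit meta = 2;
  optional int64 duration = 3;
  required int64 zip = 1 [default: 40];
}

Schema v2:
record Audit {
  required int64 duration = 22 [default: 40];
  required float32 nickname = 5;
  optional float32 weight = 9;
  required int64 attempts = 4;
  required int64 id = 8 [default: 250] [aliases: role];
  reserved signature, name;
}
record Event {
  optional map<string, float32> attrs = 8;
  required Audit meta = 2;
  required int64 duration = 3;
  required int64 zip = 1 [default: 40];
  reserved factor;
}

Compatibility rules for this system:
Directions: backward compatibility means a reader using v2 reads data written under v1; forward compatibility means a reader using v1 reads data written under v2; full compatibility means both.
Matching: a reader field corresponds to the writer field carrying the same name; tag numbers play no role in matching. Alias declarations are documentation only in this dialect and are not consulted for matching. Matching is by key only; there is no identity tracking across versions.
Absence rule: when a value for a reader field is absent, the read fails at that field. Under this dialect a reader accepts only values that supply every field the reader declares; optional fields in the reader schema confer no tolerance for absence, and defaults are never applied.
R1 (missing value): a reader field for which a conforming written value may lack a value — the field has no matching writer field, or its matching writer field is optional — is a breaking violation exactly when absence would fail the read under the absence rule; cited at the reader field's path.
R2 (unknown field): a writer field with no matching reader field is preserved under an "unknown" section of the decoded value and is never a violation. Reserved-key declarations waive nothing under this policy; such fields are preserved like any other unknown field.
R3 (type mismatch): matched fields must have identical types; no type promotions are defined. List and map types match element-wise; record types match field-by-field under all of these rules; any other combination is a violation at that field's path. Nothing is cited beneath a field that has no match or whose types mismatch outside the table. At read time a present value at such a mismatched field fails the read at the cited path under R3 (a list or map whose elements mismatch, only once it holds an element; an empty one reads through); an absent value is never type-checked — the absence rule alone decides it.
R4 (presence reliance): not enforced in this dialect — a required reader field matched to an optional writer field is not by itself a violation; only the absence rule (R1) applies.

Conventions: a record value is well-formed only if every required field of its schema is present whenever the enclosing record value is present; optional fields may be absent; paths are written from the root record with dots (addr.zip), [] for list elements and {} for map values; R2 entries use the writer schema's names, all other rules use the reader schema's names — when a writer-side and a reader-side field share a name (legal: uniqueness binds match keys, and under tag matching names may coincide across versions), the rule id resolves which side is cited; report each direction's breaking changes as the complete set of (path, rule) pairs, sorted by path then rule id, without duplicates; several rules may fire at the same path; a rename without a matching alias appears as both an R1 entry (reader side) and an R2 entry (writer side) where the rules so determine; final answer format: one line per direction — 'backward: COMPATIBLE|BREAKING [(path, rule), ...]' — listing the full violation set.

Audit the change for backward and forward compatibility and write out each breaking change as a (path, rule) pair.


backward: BREAKING [(duration, R1), (meta, R1), (meta.attempts, R1), (meta.duration, R1), (meta.nickname, R3), (meta.weight, R1)]; forward: BREAKING [(attrs, R1), (meta.age, R1), (meta.nickname, R3), (meta.weight, R1)]

the writer's type comes first in each Event pair
backward for Event (reader v2, writer v1):
  map<string, float32> -> map<string, float32>, writer required: attrs aligns to attrs
  Audit -> Audit, writer optional: meta aligns to meta
  int64 -> int64, writer optional: duration aligns to duration
  int64 -> int64, writer required: zip aligns to zip
  meta.duration has no writer counterpart
  string -> float32, writer required: meta.nickname aligns to meta.nickname
  float32 -> float32, writer optional: meta.weight aligns to meta.weight
  meta.attempts has no writer counterpart
  int64 -> int64, writer required: meta.id aligns to meta.id
  leftover writer field: meta.age
  violation R1 at duration
  violation R1 at meta
  violation R1 at meta.attempts
  violation R1 at meta.duration
  violation R3 at meta.nickname
  violation R1 at meta.weight
  => 6 violation(s): backward is BREAKING for Event
forward for Event (reader v1, writer v2):
  map<string, float32> -> map<string, float32>, writer optional: attrs aligns to attrs
  Audit -> Audit, writer required: meta aligns to meta
  int64 -> int64, writer required: duration aligns to duration
  int64 -> int64, writer required: zip aligns to zip
  float32 -> string, writer required: meta.nickname aligns to meta.nickname
  float32 -> float32, writer optional: meta.weight aligns to meta.weight
  meta.age has no writer counterpart
  int64 -> int64, writer required: meta.id aligns to meta.id
  leftover writer field: meta.duration
  leftover writer field: meta.attempts
  violation R1 at attrs
  violation R1 at meta.age
  violation R3 at meta.nickname
  violation R1 at meta.weight
  => 4 violation(s): forward is BREAKING for Event


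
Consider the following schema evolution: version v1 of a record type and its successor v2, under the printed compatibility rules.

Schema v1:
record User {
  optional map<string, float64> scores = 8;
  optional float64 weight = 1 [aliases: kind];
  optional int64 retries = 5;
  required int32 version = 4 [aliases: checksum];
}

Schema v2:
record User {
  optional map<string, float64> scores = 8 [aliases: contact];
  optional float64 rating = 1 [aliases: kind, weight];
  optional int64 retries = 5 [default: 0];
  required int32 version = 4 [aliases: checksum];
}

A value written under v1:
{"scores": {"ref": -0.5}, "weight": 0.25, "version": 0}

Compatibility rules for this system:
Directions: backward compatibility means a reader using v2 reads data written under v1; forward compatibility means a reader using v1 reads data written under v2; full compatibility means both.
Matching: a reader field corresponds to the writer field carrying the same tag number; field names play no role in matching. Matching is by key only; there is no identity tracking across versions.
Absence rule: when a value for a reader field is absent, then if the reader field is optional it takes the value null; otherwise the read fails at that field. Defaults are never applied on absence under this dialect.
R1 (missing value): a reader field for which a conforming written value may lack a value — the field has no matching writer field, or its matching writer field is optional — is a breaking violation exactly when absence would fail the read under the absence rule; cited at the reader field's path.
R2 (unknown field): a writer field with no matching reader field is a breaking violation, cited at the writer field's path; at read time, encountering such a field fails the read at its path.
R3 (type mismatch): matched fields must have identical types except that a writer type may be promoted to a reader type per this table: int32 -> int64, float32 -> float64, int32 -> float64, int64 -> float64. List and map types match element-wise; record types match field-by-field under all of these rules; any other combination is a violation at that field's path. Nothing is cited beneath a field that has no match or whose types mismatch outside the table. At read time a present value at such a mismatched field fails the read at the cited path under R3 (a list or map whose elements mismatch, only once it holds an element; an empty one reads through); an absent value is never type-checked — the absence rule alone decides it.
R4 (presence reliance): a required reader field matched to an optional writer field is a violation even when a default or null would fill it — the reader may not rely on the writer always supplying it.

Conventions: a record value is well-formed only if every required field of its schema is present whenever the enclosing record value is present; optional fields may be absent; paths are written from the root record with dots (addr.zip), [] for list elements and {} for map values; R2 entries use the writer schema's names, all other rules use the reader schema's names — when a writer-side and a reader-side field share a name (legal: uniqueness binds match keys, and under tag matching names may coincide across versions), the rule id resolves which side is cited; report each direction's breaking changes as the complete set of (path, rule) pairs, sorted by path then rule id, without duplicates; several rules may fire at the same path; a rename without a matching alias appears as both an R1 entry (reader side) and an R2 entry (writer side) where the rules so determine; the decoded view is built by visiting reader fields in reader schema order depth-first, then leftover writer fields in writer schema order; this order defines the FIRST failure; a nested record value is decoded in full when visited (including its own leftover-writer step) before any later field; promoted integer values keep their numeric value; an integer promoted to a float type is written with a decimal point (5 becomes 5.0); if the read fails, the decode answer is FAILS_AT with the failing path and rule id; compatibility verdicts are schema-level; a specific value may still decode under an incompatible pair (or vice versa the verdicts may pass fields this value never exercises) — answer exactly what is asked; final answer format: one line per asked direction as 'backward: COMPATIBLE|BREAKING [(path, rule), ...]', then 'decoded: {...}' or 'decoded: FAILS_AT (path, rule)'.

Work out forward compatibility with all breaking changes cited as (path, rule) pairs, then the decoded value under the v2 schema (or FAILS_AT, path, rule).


the writer's type comes first in each User pair
forward pass over User, reader schema v1, writer schema v2:
  scores: paired with writer scores (map<string, float64> -> map<string, float64>; writer optional)
  weight: paired with writer rating (float64 -> float64; writer optional)
  retries: paired with writer retries (int64 -> int64; writer optional)
  version: paired with writer version (int32 -> int32; writer required)
  => forward: COMPATIBLE
decoding the User value with the v2 reader:
  scores := {"ref": -0.5}
  rating := 0.25 (from writer weight)
  retries := null (absent, optional -> null)
  version := 0
  => decoded: {"scores": {"ref": -0.5}, "rating": 0.25, "retries": null, "version": 0}
checking off the User differences that do not matter here:
  field retries in record User: default set to 0 -> no rule fires on it in User's dialect; the asked verdict holds

forward: COMPATIBLE []; decoded: {"scores": {"ref": -0.5}, "rating": 0.25, "retries": null, "version": 0}


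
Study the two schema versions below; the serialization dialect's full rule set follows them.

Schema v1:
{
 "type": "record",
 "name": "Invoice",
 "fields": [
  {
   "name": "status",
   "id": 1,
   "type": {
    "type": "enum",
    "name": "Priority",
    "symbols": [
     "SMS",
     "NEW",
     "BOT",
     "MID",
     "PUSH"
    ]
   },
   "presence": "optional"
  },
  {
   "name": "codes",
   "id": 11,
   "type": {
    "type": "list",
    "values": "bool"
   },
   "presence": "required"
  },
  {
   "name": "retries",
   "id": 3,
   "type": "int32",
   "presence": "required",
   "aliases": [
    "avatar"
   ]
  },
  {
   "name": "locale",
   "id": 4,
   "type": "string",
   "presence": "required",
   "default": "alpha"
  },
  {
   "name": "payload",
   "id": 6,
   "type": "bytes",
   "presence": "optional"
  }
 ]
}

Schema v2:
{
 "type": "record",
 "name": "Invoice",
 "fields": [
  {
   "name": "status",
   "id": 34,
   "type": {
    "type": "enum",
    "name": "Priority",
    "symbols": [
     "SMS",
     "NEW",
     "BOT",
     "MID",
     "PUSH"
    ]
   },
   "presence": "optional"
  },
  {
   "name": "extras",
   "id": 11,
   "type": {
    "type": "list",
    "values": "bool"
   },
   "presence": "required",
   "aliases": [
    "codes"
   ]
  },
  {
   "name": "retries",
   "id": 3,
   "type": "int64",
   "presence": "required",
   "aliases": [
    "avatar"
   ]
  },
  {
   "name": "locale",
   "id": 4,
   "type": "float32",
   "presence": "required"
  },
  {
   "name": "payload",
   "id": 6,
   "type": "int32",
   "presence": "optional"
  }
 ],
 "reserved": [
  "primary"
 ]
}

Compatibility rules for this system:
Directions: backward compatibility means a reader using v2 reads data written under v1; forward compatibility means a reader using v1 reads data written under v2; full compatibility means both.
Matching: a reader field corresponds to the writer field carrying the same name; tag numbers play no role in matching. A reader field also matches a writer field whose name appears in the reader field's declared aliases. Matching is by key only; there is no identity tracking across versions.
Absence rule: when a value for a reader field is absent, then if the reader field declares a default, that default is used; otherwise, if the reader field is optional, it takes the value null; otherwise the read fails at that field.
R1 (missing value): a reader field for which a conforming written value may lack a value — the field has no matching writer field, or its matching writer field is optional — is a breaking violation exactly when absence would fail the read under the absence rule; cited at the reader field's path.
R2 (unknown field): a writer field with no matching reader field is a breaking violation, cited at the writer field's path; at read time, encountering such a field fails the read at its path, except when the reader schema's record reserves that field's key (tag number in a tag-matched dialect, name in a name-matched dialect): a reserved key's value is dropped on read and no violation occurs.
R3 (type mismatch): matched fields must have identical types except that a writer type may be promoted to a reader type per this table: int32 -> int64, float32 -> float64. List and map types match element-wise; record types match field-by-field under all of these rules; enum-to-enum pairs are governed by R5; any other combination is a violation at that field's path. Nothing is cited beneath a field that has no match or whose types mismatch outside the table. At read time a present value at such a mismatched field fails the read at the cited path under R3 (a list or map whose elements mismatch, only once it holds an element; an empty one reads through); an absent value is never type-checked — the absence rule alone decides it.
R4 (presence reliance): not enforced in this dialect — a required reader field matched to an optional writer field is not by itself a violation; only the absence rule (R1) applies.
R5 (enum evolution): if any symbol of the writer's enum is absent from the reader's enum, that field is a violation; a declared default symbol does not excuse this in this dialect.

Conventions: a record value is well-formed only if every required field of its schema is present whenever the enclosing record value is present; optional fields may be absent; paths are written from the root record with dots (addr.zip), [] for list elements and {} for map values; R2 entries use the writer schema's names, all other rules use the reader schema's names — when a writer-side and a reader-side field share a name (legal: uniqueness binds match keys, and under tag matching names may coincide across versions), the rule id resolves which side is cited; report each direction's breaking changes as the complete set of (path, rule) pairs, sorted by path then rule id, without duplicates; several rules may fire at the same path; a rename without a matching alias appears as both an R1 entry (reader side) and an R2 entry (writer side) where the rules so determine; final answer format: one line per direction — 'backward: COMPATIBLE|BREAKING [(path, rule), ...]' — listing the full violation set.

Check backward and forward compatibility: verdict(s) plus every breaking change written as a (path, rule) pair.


backward: BREAKING [(locale, R3), (payload, R3)]; forward: BREAKING [(codes, R1), (extras, R2), (locale, R3), (payload, R3), (retries, R3)]

each type pair in Invoice: writer, then reader
checking backward for Invoice: reader v2 against writer v1:
  writer optional, Priority -> Priority: reader status maps from writer status
  writer required, list<bool> -> list<bool>: reader extras maps from writer codes
  writer required, int32 -> int64: reader retries maps from writer retries
  writer required, string -> float32: reader locale maps from writer locale
  writer optional, bytes -> int32: reader payload maps from writer payload
  violation R3 at locale
  violation R3 at payload
  => backward: BREAKING (2)
checking forward for Invoice: reader v1 against writer v2:
  writer optional, Priority -> Priority: reader status maps from writer status
  codes: no writer match
  writer required, int64 -> int32: reader retries maps from writer retries
  writer required, float32 -> string: reader locale maps from writer locale
  writer optional, int32 -> bytes: reader payload maps from writer payload
  leftover writer field: extras
  violation R1 at codes
  violation R2 at extras
  violation R3 at locale
  violation R3 at payload
  violation R3 at retries
  => forward: BREAKING (5)


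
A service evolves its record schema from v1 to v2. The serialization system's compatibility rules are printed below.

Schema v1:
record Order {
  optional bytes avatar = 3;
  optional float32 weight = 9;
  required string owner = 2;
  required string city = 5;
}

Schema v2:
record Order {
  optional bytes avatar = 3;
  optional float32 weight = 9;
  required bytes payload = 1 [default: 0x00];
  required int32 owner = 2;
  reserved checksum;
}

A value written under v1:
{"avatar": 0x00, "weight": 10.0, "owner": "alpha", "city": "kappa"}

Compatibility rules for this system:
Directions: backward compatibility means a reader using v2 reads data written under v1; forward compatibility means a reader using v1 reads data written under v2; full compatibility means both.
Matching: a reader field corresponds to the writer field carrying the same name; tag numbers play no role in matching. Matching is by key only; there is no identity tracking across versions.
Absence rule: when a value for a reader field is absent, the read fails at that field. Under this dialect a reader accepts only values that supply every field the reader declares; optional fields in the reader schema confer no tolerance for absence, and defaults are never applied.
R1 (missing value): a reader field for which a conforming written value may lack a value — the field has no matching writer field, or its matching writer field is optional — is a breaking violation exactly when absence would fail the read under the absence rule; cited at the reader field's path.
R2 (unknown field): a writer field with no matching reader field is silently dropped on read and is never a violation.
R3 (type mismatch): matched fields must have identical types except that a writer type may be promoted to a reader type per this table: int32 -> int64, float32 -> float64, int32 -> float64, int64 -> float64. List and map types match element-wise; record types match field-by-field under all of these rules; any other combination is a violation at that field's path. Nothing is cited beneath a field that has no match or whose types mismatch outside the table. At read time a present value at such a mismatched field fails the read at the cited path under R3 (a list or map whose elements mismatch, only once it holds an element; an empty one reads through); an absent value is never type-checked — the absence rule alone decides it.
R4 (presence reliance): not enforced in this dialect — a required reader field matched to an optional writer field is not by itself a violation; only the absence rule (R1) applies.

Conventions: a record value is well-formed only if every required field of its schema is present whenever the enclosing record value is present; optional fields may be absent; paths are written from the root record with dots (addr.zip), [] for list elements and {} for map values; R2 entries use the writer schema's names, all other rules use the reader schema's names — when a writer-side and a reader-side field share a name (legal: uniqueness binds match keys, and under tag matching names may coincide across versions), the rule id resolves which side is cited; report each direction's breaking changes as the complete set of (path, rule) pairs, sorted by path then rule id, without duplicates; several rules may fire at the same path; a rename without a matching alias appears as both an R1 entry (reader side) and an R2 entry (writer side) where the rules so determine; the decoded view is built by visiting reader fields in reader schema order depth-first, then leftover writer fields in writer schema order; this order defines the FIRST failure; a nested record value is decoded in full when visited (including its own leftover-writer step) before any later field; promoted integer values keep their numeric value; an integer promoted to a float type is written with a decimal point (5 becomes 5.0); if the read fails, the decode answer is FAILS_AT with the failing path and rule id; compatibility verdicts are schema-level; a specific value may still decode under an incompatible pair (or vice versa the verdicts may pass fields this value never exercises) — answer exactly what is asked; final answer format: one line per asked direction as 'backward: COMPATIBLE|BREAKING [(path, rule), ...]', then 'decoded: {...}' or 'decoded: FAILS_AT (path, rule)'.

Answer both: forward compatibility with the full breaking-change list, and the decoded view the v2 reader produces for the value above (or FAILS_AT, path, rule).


forward: BREAKING [(avatar, R1), (city, R1), (owner, R3), (weight, R1)]; decoded: FAILS_AT (payload, R1)

the writer's type comes first in each Order pair
forward for Order (reader v1, writer v2):
  avatar: paired with writer avatar (bytes -> bytes; writer optional)
  weight: paired with writer weight (float32 -> float32; writer optional)
  owner: paired with writer owner (int32 -> string; writer required)
  city has no writer counterpart
  writer payload: unknown to reader
  R1 fires at avatar
  R1 fires at city
  R3 fires at owner
  R1 fires at weight
  => 4 violation(s): forward is BREAKING for Order
decode (reader v2):
  avatar := 0x00
  weight := 10.0
  read fails at payload under R1 (no fill)
  => FAILS_AT (payload, R1)


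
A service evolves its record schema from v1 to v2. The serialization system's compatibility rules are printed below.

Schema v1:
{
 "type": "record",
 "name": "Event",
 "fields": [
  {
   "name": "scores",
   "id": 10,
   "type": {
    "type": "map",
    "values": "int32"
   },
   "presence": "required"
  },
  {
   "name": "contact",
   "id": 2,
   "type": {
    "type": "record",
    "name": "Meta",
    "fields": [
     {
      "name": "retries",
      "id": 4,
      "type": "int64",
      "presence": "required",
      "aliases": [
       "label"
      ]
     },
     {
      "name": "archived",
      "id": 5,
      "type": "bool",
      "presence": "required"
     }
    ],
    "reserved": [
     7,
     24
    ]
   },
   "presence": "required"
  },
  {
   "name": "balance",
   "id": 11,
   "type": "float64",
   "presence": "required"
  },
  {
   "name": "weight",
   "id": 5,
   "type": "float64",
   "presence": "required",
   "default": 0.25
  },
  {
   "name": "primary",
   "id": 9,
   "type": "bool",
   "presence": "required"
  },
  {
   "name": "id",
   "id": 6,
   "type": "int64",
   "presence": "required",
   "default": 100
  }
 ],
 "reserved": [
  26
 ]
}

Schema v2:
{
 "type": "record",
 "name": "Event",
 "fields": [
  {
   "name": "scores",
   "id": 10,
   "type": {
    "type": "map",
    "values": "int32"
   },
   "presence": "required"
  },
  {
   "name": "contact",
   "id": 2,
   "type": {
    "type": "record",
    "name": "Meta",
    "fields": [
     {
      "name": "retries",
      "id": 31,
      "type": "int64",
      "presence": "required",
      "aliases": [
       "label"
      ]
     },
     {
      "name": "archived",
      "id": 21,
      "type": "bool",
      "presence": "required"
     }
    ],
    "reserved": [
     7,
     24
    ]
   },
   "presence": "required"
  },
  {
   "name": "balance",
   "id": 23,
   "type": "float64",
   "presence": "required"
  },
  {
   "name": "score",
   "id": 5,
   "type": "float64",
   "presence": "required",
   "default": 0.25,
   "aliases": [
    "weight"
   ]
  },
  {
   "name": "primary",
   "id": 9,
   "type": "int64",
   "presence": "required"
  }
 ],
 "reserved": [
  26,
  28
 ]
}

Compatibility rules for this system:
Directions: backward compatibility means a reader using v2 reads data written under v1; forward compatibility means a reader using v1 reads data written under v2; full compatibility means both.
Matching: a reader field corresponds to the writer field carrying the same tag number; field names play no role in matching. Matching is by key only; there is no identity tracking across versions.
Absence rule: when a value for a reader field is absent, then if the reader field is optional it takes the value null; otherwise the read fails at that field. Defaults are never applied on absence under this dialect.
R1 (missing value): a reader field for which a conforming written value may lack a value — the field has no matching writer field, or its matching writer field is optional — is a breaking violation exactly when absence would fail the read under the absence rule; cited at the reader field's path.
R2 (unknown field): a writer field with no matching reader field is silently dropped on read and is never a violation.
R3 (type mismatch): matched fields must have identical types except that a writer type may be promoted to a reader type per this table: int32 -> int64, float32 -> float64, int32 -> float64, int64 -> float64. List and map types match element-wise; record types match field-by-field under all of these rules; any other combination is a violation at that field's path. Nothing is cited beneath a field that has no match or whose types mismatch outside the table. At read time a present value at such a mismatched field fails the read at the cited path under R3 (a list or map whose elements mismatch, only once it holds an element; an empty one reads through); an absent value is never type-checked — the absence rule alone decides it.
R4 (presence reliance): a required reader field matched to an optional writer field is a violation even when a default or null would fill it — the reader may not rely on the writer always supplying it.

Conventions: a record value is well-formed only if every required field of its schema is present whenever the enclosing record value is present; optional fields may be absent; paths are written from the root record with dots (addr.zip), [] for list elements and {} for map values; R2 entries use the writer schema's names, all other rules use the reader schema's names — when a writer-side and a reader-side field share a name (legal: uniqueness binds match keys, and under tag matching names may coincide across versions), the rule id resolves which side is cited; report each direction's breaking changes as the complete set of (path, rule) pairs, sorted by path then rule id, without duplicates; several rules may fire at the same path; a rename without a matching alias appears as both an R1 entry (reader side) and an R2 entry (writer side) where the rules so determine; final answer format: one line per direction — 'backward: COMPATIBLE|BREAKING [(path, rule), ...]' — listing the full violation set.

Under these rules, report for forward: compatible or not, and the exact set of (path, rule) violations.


the writer's type comes first in each Event pair
forward on Event — v1 reading data written by v2:
  writer required, map<string, int32> -> map<string, int32>: reader scores maps from writer scores
  writer required, Meta -> Meta: reader contact maps from writer contact
  balance: no writer match
  writer required, float64 -> float64: reader weight maps from writer score
  writer required, int64 -> bool: reader primary maps from writer primary
  id: no writer match
  writer balance: unknown to reader
  contact.retries: no writer match
  contact.archived: no writer match
  writer contact.retries: unknown to reader
  writer contact.archived: unknown to reader
  rule R1 violated at balance
  rule R1 violated at contact.archived
  rule R1 violated at contact.retries
  rule R1 violated at id
  rule R3 violated at primary
  => forward verdict for Event: BREAKING, 5 violation(s)
remaining Event differences; none change what is asked:
  renamed field weight to score in record Event (alias weight declared on the renamed field) -> no rule fires on it in Event's dialect; the asked verdict holds

forward: BREAKING [(balance, R1), (contact.archived, R1), (contact.retries, R1), (id, R1), (primary, R3)]


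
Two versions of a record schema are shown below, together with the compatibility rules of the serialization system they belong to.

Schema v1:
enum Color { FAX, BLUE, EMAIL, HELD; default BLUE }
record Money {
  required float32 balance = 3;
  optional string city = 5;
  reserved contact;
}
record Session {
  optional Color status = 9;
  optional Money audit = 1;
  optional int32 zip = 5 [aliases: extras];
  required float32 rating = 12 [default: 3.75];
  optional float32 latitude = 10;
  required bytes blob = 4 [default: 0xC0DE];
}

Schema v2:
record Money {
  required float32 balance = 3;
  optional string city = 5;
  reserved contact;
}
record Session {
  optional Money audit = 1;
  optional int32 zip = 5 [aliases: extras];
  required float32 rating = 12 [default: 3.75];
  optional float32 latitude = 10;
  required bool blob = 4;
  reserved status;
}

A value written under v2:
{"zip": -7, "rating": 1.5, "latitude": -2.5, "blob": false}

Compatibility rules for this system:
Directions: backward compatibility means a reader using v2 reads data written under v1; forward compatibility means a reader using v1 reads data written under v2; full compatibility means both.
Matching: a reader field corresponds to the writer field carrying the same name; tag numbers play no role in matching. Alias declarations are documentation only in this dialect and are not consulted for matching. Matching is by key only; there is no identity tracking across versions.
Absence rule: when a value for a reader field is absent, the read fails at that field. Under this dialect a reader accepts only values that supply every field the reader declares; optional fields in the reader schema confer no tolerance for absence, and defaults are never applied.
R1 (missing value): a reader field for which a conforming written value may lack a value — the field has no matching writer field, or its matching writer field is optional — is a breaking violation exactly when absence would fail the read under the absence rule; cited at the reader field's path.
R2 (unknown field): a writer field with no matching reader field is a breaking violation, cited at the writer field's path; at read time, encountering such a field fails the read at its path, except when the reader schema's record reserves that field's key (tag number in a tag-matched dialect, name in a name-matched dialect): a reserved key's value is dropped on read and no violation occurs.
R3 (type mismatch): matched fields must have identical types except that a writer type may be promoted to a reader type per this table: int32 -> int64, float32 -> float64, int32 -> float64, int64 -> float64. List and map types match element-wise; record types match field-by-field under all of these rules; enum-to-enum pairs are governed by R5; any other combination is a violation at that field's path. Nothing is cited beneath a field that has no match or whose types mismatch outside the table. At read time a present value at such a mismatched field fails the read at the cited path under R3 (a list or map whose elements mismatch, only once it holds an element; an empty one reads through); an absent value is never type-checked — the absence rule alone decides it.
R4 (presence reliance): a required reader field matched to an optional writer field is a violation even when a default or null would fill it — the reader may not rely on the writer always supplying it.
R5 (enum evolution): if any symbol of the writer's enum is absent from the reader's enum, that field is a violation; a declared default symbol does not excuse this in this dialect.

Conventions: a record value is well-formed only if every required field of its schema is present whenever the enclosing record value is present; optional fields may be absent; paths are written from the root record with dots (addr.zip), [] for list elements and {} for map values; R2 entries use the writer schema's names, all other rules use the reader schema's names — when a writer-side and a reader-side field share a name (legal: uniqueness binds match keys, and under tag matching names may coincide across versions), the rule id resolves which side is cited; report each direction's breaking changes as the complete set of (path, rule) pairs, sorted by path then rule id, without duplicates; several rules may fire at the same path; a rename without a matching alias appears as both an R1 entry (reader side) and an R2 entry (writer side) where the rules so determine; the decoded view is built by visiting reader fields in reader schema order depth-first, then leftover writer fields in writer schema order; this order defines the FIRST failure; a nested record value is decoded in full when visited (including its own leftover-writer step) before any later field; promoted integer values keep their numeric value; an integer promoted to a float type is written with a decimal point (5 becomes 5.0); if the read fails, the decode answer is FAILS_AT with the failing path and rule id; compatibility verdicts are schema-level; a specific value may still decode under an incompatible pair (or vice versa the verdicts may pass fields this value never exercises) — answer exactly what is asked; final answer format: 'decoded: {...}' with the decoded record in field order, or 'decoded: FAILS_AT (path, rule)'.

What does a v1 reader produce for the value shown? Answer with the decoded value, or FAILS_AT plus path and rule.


the writer's type comes first in each Session pair
migrating the Session value to v1:
  read fails at status under R1 (no fill)
  => FAILS_AT (status, R1)
remaining Session differences; none change what is asked:
  field blob in record Session: type bytes changed to bool (its default is dropped) -> a verdict-level change on Session — the shown value reads the same

decoded: FAILS_AT (status, R1)


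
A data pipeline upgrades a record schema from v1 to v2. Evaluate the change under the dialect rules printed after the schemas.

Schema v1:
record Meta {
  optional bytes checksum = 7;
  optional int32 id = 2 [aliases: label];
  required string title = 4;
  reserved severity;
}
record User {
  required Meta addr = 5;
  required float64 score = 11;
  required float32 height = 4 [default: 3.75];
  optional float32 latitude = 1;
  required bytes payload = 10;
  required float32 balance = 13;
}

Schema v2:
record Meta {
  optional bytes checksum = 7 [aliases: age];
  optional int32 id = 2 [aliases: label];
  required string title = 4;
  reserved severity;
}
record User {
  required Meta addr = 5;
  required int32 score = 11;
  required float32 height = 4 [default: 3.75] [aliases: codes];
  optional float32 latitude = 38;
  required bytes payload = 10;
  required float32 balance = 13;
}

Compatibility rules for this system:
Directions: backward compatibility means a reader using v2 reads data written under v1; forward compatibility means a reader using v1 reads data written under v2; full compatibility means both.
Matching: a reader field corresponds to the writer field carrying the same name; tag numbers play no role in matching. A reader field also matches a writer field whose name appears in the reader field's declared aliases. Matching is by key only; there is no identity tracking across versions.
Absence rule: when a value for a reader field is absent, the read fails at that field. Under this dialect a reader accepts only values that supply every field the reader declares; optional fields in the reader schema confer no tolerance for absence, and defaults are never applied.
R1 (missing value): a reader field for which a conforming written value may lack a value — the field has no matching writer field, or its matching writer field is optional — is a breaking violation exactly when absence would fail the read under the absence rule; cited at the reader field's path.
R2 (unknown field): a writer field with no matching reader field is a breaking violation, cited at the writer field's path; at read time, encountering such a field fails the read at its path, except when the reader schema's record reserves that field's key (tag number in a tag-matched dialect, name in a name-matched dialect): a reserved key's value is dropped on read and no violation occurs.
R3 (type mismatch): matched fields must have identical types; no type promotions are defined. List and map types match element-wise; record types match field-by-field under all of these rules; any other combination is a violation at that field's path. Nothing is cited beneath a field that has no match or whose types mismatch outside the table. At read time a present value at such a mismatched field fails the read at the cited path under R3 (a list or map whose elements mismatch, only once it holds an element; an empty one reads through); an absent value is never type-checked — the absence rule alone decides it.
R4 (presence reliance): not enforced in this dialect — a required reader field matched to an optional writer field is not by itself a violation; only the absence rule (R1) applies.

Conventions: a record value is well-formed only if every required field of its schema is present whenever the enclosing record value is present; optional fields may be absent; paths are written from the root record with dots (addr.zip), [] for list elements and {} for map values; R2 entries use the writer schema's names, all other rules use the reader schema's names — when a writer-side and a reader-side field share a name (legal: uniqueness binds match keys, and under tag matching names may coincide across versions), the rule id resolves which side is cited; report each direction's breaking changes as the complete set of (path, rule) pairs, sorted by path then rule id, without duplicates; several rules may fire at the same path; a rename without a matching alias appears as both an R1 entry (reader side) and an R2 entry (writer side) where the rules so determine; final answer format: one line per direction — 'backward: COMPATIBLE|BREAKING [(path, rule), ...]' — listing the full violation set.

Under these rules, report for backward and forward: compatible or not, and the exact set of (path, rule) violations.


backward: BREAKING [(addr.checksum, R1), (addr.id, R1), (latitude, R1), (score, R3)]; forward: BREAKING [(addr.checksum, R1), (addr.id, R1), (latitude, R1), (score, R3)]

each type pair in User: writer, then reader
backward for User (reader v2, writer v1):
  writer required, Meta -> Meta: reader addr maps from writer addr
  writer required, float64 -> int32: reader score maps from writer score
  writer required, float32 -> float32: reader height maps from writer height
  writer optional, float32 -> float32: reader latitude maps from writer latitude
  writer required, bytes -> bytes: reader payload maps from writer payload
  writer required, float32 -> float32: reader balance maps from writer balance
  writer optional, bytes -> bytes: reader addr.checksum maps from writer addr.checksum
  writer optional, int32 -> int32: reader addr.id maps from writer addr.id
  writer required, string -> string: reader addr.title maps from writer addr.title
  rule R1 violated at addr.checksum
  rule R1 violated at addr.id
  rule R1 violated at latitude
  rule R3 violated at score
  => 4 violation(s): backward is BREAKING for User
forward for User (reader v1, writer v2):
  writer required, Meta -> Meta: reader addr maps from writer addr
  writer required, int32 -> float64: reader score maps from writer score
  writer required, float32 -> float32: reader height maps from writer height
  writer optional, float32 -> float32: reader latitude maps from writer latitude
  writer required, bytes -> bytes: reader payload maps from writer payload
  writer required, float32 -> float32: reader balance maps from writer balance
  writer optional, bytes -> bytes: reader addr.checksum maps from writer addr.checksum
  writer optional, int32 -> int32: reader addr.id maps from writer addr.id
  writer required, string -> string: reader addr.title maps from writer addr.title
  rule R1 violated at addr.checksum
  rule R1 violated at addr.id
  rule R1 violated at latitude
  rule R3 violated at score
  => 4 violation(s): forward is BREAKING for User
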